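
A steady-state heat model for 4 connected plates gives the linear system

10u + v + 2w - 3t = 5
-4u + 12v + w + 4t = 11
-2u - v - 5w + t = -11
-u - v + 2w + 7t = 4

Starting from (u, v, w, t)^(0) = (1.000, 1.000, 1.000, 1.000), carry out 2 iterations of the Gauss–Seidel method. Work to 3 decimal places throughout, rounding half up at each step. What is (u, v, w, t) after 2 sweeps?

Iteration 1:
  u = (5 - (1)·1.000 - (2)·1.000 - (-3)·1.000) / (10) = 0.500
  v = (11 - (-4)·0.500 - (1)·1.000 - (4)·1.000) / (12) = 0.667
  w = (-11 - (-2)·0.500 - (-1)·0.667 - (1)·1.000) / (-5) = 2.067
  t = (4 - (-1)·0.500 - (-1)·0.667 - (2)·2.067) / (7) = 0.148
Iteration 2:
  u = (5 - (1)·0.667 - (2)·2.067 - (-3)·0.148) / (10) = 0.064
  v = (11 - (-4)·0.064 - (1)·2.067 - (4)·0.148) / (12) = 0.716
  w = (-11 - (-2)·0.064 - (-1)·0.716 - (1)·0.148) / (-5) = 2.061
  t = (4 - (-1)·0.064 - (-1)·0.716 - (2)·2.061) / (7) = 0.094

(0.064, 0.716, 2.061, 0.094)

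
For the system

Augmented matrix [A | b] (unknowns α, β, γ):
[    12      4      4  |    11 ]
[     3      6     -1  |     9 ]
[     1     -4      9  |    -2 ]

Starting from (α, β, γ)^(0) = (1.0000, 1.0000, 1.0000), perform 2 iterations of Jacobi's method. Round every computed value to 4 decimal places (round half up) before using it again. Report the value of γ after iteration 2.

Iteration 1:
  α = (11 - (4)·1.0000 - (4)·1.0000) / (12) = 0.2500
  β = (9 - (3)·1.0000 - (-1)·1.0000) / (6) = 1.1667
  γ = (-2 - (1)·1.0000 - (-4)·1.0000) / (9) = 0.1111
Iteration 2:
  α = (11 - (4)·1.1667 - (4)·0.1111) / (12) = 0.4907
  β = (9 - (3)·0.2500 - (-1)·0.1111) / (6) = 1.3935
  γ = (-2 - (1)·0.2500 - (-4)·1.1667) / (9) = 0.2685

0.2685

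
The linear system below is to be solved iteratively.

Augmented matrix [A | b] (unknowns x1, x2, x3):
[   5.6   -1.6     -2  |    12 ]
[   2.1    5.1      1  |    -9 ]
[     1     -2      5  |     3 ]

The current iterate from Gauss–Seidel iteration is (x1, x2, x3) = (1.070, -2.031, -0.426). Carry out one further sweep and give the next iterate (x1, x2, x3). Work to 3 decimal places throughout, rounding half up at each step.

(1.410, -2.262, -0.587)

One sweep:
  x1 = (12 - (-1.6)·-2.031 - (-2)·-0.426) / (5.6) = 1.410
  x2 = (-9 - (2.1)·1.410 - (1)·-0.426) / (5.1) = -2.262
  x3 = (3 - (1)·1.410 - (-2)·-2.262) / (5) = -0.587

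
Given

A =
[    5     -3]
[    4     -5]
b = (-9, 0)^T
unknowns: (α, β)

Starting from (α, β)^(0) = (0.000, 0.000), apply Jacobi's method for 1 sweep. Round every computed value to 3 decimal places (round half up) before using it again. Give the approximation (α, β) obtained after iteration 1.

(-1.800, 0.000)

Iteration 1:
  α = (-9 - (-3)·0.000) / (5) = -1.800
  β = (0 - (4)·0.000) / (-5) = 0.000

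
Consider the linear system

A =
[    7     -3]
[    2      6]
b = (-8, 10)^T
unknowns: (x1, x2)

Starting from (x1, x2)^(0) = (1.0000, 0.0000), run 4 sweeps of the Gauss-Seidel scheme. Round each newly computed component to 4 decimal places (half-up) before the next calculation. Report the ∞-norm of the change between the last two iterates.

0.0179

Iteration 1:
  x1 = (-8 - (-3)·0.0000) / (7) = -1.1429
  x2 = (10 - (2)·-1.1429) / (6) = 2.0476
Iteration 2:
  x1 = (-8 - (-3)·2.0476) / (7) = -0.2653
  x2 = (10 - (2)·-0.2653) / (6) = 1.7551
Iteration 3:
  x1 = (-8 - (-3)·1.7551) / (7) = -0.3907
  x2 = (10 - (2)·-0.3907) / (6) = 1.7969
Iteration 4:
  x1 = (-8 - (-3)·1.7969) / (7) = -0.3728
  x2 = (10 - (2)·-0.3728) / (6) = 1.7909
Change: (0.0179, -0.0060) → max |·| = 0.0179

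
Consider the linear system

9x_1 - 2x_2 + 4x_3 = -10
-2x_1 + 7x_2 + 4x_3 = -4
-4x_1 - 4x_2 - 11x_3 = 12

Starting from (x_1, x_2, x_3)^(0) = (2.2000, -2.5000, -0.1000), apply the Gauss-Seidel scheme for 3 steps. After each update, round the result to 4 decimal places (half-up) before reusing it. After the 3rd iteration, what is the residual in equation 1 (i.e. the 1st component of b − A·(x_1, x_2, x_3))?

Iteration 1:
  x_1 = (-10 - (-2)·-2.5000 - (4)·-0.1000) / (9) = -1.6222
  x_2 = (-4 - (-2)·-1.6222 - (4)·-0.1000) / (7) = -0.9778
  x_3 = (12 - (-4)·-1.6222 - (-4)·-0.9778) / (-11) = -0.1455
Iteration 2:
  x_1 = (-10 - (-2)·-0.9778 - (4)·-0.1455) / (9) = -1.2637
  x_2 = (-4 - (-2)·-1.2637 - (4)·-0.1455) / (7) = -0.8493
  x_3 = (12 - (-4)·-1.2637 - (-4)·-0.8493) / (-11) = -0.3225
Iteration 3:
  x_1 = (-10 - (-2)·-0.8493 - (4)·-0.3225) / (9) = -1.1565
  x_2 = (-4 - (-2)·-1.1565 - (4)·-0.3225) / (7) = -0.7176
  x_3 = (12 - (-4)·-1.1565 - (-4)·-0.7176) / (-11) = -0.4094
Residual b − A·x = (0.6109, 0.3478, 0.0002)

0.6109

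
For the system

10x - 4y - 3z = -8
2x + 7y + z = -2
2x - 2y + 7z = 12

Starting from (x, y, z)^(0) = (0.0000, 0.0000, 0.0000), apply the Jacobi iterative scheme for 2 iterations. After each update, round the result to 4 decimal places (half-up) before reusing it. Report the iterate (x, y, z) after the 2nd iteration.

(-0.4000, -0.3020, 1.8612)

Iteration 1:
  x = (-8 - (-4)·0.0000 - (-3)·0.0000) / (10) = -0.8000
  y = (-2 - (2)·0.0000 - (1)·0.0000) / (7) = -0.2857
  z = (12 - (2)·0.0000 - (-2)·0.0000) / (7) = 1.7143
Iteration 2:
  x = (-8 - (-4)·-0.2857 - (-3)·1.7143) / (10) = -0.4000
  y = (-2 - (2)·-0.8000 - (1)·1.7143) / (7) = -0.3020
  z = (12 - (2)·-0.8000 - (-2)·-0.2857) / (7) = 1.8612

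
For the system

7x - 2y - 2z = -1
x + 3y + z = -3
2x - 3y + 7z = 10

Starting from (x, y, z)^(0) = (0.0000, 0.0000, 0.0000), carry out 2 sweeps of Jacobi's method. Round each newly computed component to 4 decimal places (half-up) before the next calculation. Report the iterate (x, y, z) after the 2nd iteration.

Iteration 1:
  x = (-1 - (-2)·0.0000 - (-2)·0.0000) / (7) = -0.1429
  y = (-3 - (1)·0.0000 - (1)·0.0000) / (3) = -1.0000
  z = (10 - (2)·0.0000 - (-3)·0.0000) / (7) = 1.4286
Iteration 2:
  x = (-1 - (-2)·-1.0000 - (-2)·1.4286) / (7) = -0.0204
  y = (-3 - (1)·-0.1429 - (1)·1.4286) / (3) = -1.4286
  z = (10 - (2)·-0.1429 - (-3)·-1.0000) / (7) = 1.0408

(-0.0204, -1.4286, 1.0408)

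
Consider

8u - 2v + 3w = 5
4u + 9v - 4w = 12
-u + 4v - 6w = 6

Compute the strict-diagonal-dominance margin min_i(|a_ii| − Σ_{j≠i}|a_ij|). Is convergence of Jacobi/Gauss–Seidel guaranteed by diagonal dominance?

row 1: |8| − (2+3) = 3
row 2: |9| − (4+4) = 1
row 3: |-6| − (1+4) = 1
minimum over rows = 1 → strictly diagonally dominant (convergence guaranteed)

1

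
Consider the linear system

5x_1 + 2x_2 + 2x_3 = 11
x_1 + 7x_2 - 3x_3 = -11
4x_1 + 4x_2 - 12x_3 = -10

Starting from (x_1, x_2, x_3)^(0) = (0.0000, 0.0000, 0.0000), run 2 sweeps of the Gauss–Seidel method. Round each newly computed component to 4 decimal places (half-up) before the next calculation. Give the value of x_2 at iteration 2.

Iteration 1:
  x_1 = (11 - (2)·0.0000 - (2)·0.0000) / (5) = 2.2000
  x_2 = (-11 - (1)·2.2000 - (-3)·0.0000) / (7) = -1.8857
  x_3 = (-10 - (4)·2.2000 - (4)·-1.8857) / (-12) = 0.9381
Iteration 2:
  x_1 = (11 - (2)·-1.8857 - (2)·0.9381) / (5) = 2.5790
  x_2 = (-11 - (1)·2.5790 - (-3)·0.9381) / (7) = -1.5378
  x_3 = (-10 - (4)·2.5790 - (4)·-1.5378) / (-12) = 1.1804

-1.5378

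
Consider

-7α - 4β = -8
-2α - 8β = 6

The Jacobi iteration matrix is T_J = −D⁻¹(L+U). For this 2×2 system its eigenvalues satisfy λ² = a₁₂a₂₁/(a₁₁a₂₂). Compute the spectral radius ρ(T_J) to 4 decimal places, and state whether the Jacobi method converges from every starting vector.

a₁₂a₂₁/(a₁₁a₂₂) = (-4)·(-2) / ((-7)·(-8)) = 0.142857
ρ = √|0.142857| = √0.142857 = 0.3780
ρ < 1, so Jacobi converges

0.3780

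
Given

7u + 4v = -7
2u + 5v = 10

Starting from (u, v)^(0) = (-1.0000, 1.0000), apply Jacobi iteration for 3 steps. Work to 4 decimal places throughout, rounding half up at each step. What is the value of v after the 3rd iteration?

Iteration 1:
  u = (-7 - (4)·1.0000) / (7) = -1.5714
  v = (10 - (2)·-1.0000) / (5) = 2.4000
Iteration 2:
  u = (-7 - (4)·2.4000) / (7) = -2.3714
  v = (10 - (2)·-1.5714) / (5) = 2.6286
Iteration 3:
  u = (-7 - (4)·2.6286) / (7) = -2.5021
  v = (10 - (2)·-2.3714) / (5) = 2.9486

2.9486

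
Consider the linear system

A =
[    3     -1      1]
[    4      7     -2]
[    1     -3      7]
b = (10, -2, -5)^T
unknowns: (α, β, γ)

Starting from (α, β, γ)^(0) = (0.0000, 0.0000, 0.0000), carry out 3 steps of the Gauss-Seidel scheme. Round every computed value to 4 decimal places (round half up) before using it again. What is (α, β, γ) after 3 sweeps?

Iteration 1:
  α = (10 - (-1)·0.0000 - (1)·0.0000) / (3) = 3.3333
  β = (-2 - (4)·3.3333 - (-2)·0.0000) / (7) = -2.1905
  γ = (-5 - (1)·3.3333 - (-3)·-2.1905) / (7) = -2.1293
Iteration 2:
  α = (10 - (-1)·-2.1905 - (1)·-2.1293) / (3) = 3.3129
  β = (-2 - (4)·3.3129 - (-2)·-2.1293) / (7) = -2.7872
  γ = (-5 - (1)·3.3129 - (-3)·-2.7872) / (7) = -2.3821
Iteration 3:
  α = (10 - (-1)·-2.7872 - (1)·-2.3821) / (3) = 3.1983
  β = (-2 - (4)·3.1983 - (-2)·-2.3821) / (7) = -2.7939
  γ = (-5 - (1)·3.1983 - (-3)·-2.7939) / (7) = -2.3686

(3.1983, -2.7939, -2.3686)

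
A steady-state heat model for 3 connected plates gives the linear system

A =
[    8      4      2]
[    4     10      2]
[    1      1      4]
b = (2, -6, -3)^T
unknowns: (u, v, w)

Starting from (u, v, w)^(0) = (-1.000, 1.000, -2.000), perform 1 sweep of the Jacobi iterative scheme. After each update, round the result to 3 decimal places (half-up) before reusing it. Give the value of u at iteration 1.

0.250

Iteration 1:
  u = (2 - (4)·1.000 - (2)·-2.000) / (8) = 0.250
  v = (-6 - (4)·-1.000 - (2)·-2.000) / (10) = 0.200
  w = (-3 - (1)·-1.000 - (1)·1.000) / (4) = -0.750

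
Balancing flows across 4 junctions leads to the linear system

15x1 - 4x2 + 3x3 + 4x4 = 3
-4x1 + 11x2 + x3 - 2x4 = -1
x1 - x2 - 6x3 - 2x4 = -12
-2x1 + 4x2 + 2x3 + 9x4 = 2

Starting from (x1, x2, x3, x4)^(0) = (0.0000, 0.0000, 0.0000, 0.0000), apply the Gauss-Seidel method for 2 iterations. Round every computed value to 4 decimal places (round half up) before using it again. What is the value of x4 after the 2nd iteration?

-0.1158

Iteration 1:
  x1 = (3 - (-4)·0.0000 - (3)·0.0000 - (4)·0.0000) / (15) = 0.2000
  x2 = (-1 - (-4)·0.2000 - (1)·0.0000 - (-2)·0.0000) / (11) = -0.0182
  x3 = (-12 - (1)·0.2000 - (-1)·-0.0182 - (-2)·0.0000) / (-6) = 2.0364
  x4 = (2 - (-2)·0.2000 - (4)·-0.0182 - (2)·2.0364) / (9) = -0.1778
Iteration 2:
  x1 = (3 - (-4)·-0.0182 - (3)·2.0364 - (4)·-0.1778) / (15) = -0.1647
  x2 = (-1 - (-4)·-0.1647 - (1)·2.0364 - (-2)·-0.1778) / (11) = -0.3683
  x3 = (-12 - (1)·-0.1647 - (-1)·-0.3683 - (-2)·-0.1778) / (-6) = 2.0932
  x4 = (2 - (-2)·-0.1647 - (4)·-0.3683 - (2)·2.0932) / (9) = -0.1158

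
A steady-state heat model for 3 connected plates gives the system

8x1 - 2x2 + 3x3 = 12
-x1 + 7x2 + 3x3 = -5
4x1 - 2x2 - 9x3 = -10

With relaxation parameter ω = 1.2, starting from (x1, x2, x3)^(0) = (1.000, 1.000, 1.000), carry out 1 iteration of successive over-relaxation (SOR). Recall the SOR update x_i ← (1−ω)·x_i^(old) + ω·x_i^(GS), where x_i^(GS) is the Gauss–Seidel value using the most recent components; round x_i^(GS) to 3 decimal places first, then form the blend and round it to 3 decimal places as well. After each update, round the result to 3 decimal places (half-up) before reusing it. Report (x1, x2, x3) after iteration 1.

(1.450, -1.323, 2.260)

Iteration 1:
  x1: GS value = (12 - (-2)·1.000 - (3)·1.000) / (8) = 1.375;  x1 ← (1−ω)·1.000 + ω·1.375 = 1.450
  x2: GS value = (-5 - (-1)·1.450 - (3)·1.000) / (7) = -0.936;  x2 ← (1−ω)·1.000 + ω·-0.936 = -1.323
  x3: GS value = (-10 - (4)·1.450 - (-2)·-1.323) / (-9) = 2.050;  x3 ← (1−ω)·1.000 + ω·2.050 = 2.260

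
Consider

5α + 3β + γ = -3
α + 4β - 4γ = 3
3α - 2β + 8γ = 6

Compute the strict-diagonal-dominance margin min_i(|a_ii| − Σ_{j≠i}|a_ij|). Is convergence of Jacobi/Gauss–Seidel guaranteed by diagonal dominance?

row 1: |5| − (3+1) = 1
row 2: |4| − (1+4) = -1
row 3: |8| − (3+2) = 3
minimum over rows = -1 → not strictly diagonally dominant

-1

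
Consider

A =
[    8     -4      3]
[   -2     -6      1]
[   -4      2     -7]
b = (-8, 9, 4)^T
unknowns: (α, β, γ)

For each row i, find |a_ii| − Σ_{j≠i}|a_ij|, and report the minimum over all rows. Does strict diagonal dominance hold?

1

row 1: |8| − (4+3) = 1
row 2: |-6| − (2+1) = 3
row 3: |-7| − (4+2) = 1
minimum over rows = 1 → strictly diagonally dominant (convergence guaranteed)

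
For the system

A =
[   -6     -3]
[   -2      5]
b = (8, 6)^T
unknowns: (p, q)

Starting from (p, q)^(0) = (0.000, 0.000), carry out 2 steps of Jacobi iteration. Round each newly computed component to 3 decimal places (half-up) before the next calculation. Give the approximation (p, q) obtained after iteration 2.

Iteration 1:
  p = (8 - (-3)·0.000) / (-6) = -1.333
  q = (6 - (-2)·0.000) / (5) = 1.200
Iteration 2:
  p = (8 - (-3)·1.200) / (-6) = -1.933
  q = (6 - (-2)·-1.333) / (5) = 0.667

(-1.933, 0.667)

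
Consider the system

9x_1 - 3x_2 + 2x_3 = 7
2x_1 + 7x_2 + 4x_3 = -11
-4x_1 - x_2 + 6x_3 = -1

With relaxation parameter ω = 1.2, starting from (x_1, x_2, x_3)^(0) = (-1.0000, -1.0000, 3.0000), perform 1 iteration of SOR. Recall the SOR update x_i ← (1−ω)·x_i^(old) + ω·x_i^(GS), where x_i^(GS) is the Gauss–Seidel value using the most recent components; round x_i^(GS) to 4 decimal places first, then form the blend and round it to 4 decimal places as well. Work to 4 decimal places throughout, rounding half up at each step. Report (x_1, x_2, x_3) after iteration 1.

(-0.0666, -3.7200, -1.5973)

Iteration 1:
  x_1: GS value = (7 - (-3)·-1.0000 - (2)·3.0000) / (9) = -0.2222;  x_1 ← (1−ω)·-1.0000 + ω·-0.2222 = -0.0666
  x_2: GS value = (-11 - (2)·-0.0666 - (4)·3.0000) / (7) = -3.2667;  x_2 ← (1−ω)·-1.0000 + ω·-3.2667 = -3.7200
  x_3: GS value = (-1 - (-4)·-0.0666 - (-1)·-3.7200) / (6) = -0.8311;  x_3 ← (1−ω)·3.0000 + ω·-0.8311 = -1.5973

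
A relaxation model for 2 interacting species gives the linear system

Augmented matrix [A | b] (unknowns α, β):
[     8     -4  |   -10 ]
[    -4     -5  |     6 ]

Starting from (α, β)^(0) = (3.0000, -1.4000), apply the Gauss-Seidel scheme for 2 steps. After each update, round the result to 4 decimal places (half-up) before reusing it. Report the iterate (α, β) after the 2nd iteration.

(-1.0700, -0.3440)

Iteration 1:
  α = (-10 - (-4)·-1.4000) / (8) = -1.9500
  β = (6 - (-4)·-1.9500) / (-5) = 0.3600
Iteration 2:
  α = (-10 - (-4)·0.3600) / (8) = -1.0700
  β = (6 - (-4)·-1.0700) / (-5) = -0.3440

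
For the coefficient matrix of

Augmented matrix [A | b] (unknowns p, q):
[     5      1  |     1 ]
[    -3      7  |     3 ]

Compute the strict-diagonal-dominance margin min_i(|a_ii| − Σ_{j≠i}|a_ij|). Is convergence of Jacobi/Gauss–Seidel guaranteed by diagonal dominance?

4

row 1: |5| − (1) = 4
row 2: |7| − (3) = 4
minimum over rows = 4 → strictly diagonally dominant (convergence guaranteed)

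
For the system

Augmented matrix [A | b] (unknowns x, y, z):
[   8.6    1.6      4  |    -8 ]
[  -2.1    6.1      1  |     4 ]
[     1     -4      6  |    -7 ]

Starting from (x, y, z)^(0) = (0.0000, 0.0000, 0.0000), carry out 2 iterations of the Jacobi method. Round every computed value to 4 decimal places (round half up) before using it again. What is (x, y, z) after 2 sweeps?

(-0.5096, 0.5268, -0.5745)

Iteration 1:
  x = (-8 - (1.6)·0.0000 - (4)·0.0000) / (8.6) = -0.9302
  y = (4 - (-2.1)·0.0000 - (1)·0.0000) / (6.1) = 0.6557
  z = (-7 - (1)·0.0000 - (-4)·0.0000) / (6) = -1.1667
Iteration 2:
  x = (-8 - (1.6)·0.6557 - (4)·-1.1667) / (8.6) = -0.5096
  y = (4 - (-2.1)·-0.9302 - (1)·-1.1667) / (6.1) = 0.5268
  z = (-7 - (1)·-0.9302 - (-4)·0.6557) / (6) = -0.5745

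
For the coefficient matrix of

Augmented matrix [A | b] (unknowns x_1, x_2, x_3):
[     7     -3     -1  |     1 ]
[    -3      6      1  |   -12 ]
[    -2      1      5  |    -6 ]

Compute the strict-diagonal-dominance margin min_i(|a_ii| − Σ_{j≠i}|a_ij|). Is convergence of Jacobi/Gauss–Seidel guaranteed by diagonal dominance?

row 1: |7| − (3+1) = 3
row 2: |6| − (3+1) = 2
row 3: |5| − (2+1) = 2
minimum over rows = 2 → strictly diagonally dominant (convergence guaranteed)

2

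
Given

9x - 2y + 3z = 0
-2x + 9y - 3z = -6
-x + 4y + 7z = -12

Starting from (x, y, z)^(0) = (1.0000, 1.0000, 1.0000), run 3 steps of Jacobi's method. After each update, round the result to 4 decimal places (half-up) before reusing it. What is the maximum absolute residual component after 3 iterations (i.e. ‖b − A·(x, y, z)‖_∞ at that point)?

1.8893

Iteration 1:
  x = (0 - (-2)·1.0000 - (3)·1.0000) / (9) = -0.1111
  y = (-6 - (-2)·1.0000 - (-3)·1.0000) / (9) = -0.1111
  z = (-12 - (-1)·1.0000 - (4)·1.0000) / (7) = -2.1429
Iteration 2:
  x = (0 - (-2)·-0.1111 - (3)·-2.1429) / (9) = 0.6896
  y = (-6 - (-2)·-0.1111 - (-3)·-2.1429) / (9) = -1.4057
  z = (-12 - (-1)·-0.1111 - (4)·-0.1111) / (7) = -1.6667
Iteration 3:
  x = (0 - (-2)·-1.4057 - (3)·-1.6667) / (9) = 0.2432
  y = (-6 - (-2)·0.6896 - (-3)·-1.6667) / (9) = -1.0690
  z = (-12 - (-1)·0.6896 - (4)·-1.4057) / (7) = -0.8125
Residual b − A·x = (-1.8893, 1.6699, -1.7933); ∞-norm = 1.8893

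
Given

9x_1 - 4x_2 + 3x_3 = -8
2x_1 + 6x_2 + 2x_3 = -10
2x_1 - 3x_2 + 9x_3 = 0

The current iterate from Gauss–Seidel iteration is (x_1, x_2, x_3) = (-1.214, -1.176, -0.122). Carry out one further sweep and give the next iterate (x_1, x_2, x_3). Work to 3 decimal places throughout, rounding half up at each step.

One sweep:
  x_1 = (-8 - (-4)·-1.176 - (3)·-0.122) / (9) = -1.371
  x_2 = (-10 - (2)·-1.371 - (2)·-0.122) / (6) = -1.169
  x_3 = (0 - (2)·-1.371 - (-3)·-1.169) / (9) = -0.085

(-1.371, -1.169, -0.085)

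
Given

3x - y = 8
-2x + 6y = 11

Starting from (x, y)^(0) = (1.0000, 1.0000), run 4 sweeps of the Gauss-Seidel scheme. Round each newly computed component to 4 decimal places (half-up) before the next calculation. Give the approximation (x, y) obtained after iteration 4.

(3.6866, 3.0622)

Iteration 1:
  x = (8 - (-1)·1.0000) / (3) = 3.0000
  y = (11 - (-2)·3.0000) / (6) = 2.8333
Iteration 2:
  x = (8 - (-1)·2.8333) / (3) = 3.6111
  y = (11 - (-2)·3.6111) / (6) = 3.0370
Iteration 3:
  x = (8 - (-1)·3.0370) / (3) = 3.6790
  y = (11 - (-2)·3.6790) / (6) = 3.0597
Iteration 4:
  x = (8 - (-1)·3.0597) / (3) = 3.6866
  y = (11 - (-2)·3.6866) / (6) = 3.0622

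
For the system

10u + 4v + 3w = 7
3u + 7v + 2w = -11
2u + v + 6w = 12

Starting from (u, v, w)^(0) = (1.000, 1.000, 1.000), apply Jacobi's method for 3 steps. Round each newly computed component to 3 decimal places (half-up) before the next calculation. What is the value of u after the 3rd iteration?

0.786

Iteration 1:
  u = (7 - (4)·1.000 - (3)·1.000) / (10) = 0.000
  v = (-11 - (3)·1.000 - (2)·1.000) / (7) = -2.286
  w = (12 - (2)·1.000 - (1)·1.000) / (6) = 1.500
Iteration 2:
  u = (7 - (4)·-2.286 - (3)·1.500) / (10) = 1.164
  v = (-11 - (3)·0.000 - (2)·1.500) / (7) = -2.000
  w = (12 - (2)·0.000 - (1)·-2.286) / (6) = 2.381
Iteration 3:
  u = (7 - (4)·-2.000 - (3)·2.381) / (10) = 0.786
  v = (-11 - (3)·1.164 - (2)·2.381) / (7) = -2.751
  w = (12 - (2)·1.164 - (1)·-2.000) / (6) = 1.945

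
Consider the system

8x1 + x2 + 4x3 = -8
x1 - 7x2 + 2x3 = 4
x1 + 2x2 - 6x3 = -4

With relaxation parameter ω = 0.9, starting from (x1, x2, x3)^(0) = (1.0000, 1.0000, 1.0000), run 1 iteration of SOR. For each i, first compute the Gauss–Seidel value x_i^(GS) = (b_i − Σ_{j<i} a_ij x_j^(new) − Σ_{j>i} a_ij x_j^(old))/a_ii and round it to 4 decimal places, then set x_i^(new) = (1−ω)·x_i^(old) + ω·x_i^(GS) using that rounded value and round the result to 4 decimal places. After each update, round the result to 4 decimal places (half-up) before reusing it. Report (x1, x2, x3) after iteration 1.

Iteration 1:
  x1: GS value = (-8 - (1)·1.0000 - (4)·1.0000) / (8) = -1.6250;  x1 ← (1−ω)·1.0000 + ω·-1.6250 = -1.3625
  x2: GS value = (4 - (1)·-1.3625 - (2)·1.0000) / (-7) = -0.4804;  x2 ← (1−ω)·1.0000 + ω·-0.4804 = -0.3324
  x3: GS value = (-4 - (1)·-1.3625 - (2)·-0.3324) / (-6) = 0.3288;  x3 ← (1−ω)·1.0000 + ω·0.3288 = 0.3959

(-1.3625, -0.3324, 0.3959)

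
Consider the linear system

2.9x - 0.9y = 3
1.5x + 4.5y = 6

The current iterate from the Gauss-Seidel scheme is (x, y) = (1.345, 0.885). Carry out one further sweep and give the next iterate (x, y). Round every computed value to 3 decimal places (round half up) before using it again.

(1.309, 0.897)

One sweep:
  x = (3 - (-0.9)·0.885) / (2.9) = 1.309
  y = (6 - (1.5)·1.309) / (4.5) = 0.897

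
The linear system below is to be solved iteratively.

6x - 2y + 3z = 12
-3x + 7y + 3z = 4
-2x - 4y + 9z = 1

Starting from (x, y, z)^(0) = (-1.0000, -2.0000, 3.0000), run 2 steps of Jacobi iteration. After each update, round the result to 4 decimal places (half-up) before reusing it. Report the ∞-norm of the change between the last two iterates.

2.2857

Iteration 1:
  x = (12 - (-2)·-2.0000 - (3)·3.0000) / (6) = -0.1667
  y = (4 - (-3)·-1.0000 - (3)·3.0000) / (7) = -1.1429
  z = (1 - (-2)·-1.0000 - (-4)·-2.0000) / (9) = -1.0000
Iteration 2:
  x = (12 - (-2)·-1.1429 - (3)·-1.0000) / (6) = 2.1190
  y = (4 - (-3)·-0.1667 - (3)·-1.0000) / (7) = 0.9286
  z = (1 - (-2)·-0.1667 - (-4)·-1.1429) / (9) = -0.4339
Change: (2.2857, 2.0715, 0.5661) → max |·| = 2.2857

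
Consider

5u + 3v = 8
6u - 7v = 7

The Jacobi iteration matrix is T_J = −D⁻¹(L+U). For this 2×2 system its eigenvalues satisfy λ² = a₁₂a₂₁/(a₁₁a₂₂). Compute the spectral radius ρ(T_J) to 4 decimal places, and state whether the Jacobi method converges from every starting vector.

0.7171

a₁₂a₂₁/(a₁₁a₂₂) = (3)·(6) / ((5)·(-7)) = -0.514286
ρ = √|-0.514286| = √0.514286 = 0.7171
ρ < 1, so Jacobi converges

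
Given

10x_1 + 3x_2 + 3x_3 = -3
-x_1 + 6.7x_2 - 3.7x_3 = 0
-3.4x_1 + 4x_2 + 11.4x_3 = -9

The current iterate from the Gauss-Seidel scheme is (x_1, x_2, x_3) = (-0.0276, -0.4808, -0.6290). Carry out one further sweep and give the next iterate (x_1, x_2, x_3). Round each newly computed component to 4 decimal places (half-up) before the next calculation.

One sweep:
  x_1 = (-3 - (3)·-0.4808 - (3)·-0.6290) / (10) = 0.0329
  x_2 = (0 - (-1)·0.0329 - (-3.7)·-0.6290) / (6.7) = -0.3424
  x_3 = (-9 - (-3.4)·0.0329 - (4)·-0.3424) / (11.4) = -0.6595

(0.0329, -0.3424, -0.6595)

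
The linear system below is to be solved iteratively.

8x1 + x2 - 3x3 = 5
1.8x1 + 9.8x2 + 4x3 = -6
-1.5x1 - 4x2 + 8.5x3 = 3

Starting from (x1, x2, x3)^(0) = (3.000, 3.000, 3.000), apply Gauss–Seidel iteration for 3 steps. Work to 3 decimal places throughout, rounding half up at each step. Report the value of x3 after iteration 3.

Iteration 1:
  x1 = (5 - (1)·3.000 - (-3)·3.000) / (8) = 1.375
  x2 = (-6 - (1.8)·1.375 - (4)·3.000) / (9.8) = -2.089
  x3 = (3 - (-1.5)·1.375 - (-4)·-2.089) / (8.5) = -0.387
Iteration 2:
  x1 = (5 - (1)·-2.089 - (-3)·-0.387) / (8) = 0.741
  x2 = (-6 - (1.8)·0.741 - (4)·-0.387) / (9.8) = -0.590
  x3 = (3 - (-1.5)·0.741 - (-4)·-0.590) / (8.5) = 0.206
Iteration 3:
  x1 = (5 - (1)·-0.590 - (-3)·0.206) / (8) = 0.776
  x2 = (-6 - (1.8)·0.776 - (4)·0.206) / (9.8) = -0.839
  x3 = (3 - (-1.5)·0.776 - (-4)·-0.839) / (8.5) = 0.095

0.095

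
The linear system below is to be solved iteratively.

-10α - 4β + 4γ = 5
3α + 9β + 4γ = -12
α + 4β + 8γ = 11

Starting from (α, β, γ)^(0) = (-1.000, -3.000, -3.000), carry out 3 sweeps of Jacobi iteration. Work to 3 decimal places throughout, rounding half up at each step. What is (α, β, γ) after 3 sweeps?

(1.008, -2.087, 2.554)

Iteration 1:
  α = (5 - (-4)·-3.000 - (4)·-3.000) / (-10) = -0.500
  β = (-12 - (3)·-1.000 - (4)·-3.000) / (9) = 0.333
  γ = (11 - (1)·-1.000 - (4)·-3.000) / (8) = 3.000
Iteration 2:
  α = (5 - (-4)·0.333 - (4)·3.000) / (-10) = 0.567
  β = (-12 - (3)·-0.500 - (4)·3.000) / (9) = -2.500
  γ = (11 - (1)·-0.500 - (4)·0.333) / (8) = 1.271
Iteration 3:
  α = (5 - (-4)·-2.500 - (4)·1.271) / (-10) = 1.008
  β = (-12 - (3)·0.567 - (4)·1.271) / (9) = -2.087
  γ = (11 - (1)·0.567 - (4)·-2.500) / (8) = 2.554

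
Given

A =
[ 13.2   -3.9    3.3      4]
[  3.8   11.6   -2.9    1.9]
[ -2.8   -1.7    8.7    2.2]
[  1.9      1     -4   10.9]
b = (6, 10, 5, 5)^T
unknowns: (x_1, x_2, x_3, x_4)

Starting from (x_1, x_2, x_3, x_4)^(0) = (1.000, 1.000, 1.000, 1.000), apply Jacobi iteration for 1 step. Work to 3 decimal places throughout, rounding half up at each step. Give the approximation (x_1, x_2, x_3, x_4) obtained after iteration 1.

Iteration 1:
  x_1 = (6 - (-3.9)·1.000 - (3.3)·1.000 - (4)·1.000) / (13.2) = 0.197
  x_2 = (10 - (3.8)·1.000 - (-2.9)·1.000 - (1.9)·1.000) / (11.6) = 0.621
  x_3 = (5 - (-2.8)·1.000 - (-1.7)·1.000 - (2.2)·1.000) / (8.7) = 0.839
  x_4 = (5 - (1.9)·1.000 - (1)·1.000 - (-4)·1.000) / (10.9) = 0.560

(0.197, 0.621, 0.839, 0.560)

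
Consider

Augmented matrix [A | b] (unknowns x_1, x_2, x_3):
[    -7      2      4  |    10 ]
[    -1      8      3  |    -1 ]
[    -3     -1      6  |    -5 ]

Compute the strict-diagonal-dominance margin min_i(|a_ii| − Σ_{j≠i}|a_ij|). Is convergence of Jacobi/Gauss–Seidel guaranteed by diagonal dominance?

row 1: |-7| − (2+4) = 1
row 2: |8| − (1+3) = 4
row 3: |6| − (3+1) = 2
minimum over rows = 1 → strictly diagonally dominant (convergence guaranteed)

1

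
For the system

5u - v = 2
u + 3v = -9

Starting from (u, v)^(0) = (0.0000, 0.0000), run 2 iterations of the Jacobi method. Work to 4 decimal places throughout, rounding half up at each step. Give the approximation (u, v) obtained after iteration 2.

Iteration 1:
  u = (2 - (-1)·0.0000) / (5) = 0.4000
  v = (-9 - (1)·0.0000) / (3) = -3.0000
Iteration 2:
  u = (2 - (-1)·-3.0000) / (5) = -0.2000
  v = (-9 - (1)·0.4000) / (3) = -3.1333

(-0.2000, -3.1333)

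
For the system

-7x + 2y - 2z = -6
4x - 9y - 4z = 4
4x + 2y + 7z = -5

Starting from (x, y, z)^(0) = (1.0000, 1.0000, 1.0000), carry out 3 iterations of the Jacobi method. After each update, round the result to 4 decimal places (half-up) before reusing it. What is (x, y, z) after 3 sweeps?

Iteration 1:
  x = (-6 - (2)·1.0000 - (-2)·1.0000) / (-7) = 0.8571
  y = (4 - (4)·1.0000 - (-4)·1.0000) / (-9) = -0.4444
  z = (-5 - (4)·1.0000 - (2)·1.0000) / (7) = -1.5714
Iteration 2:
  x = (-6 - (2)·-0.4444 - (-2)·-1.5714) / (-7) = 1.1791
  y = (4 - (4)·0.8571 - (-4)·-1.5714) / (-9) = 0.6349
  z = (-5 - (4)·0.8571 - (2)·-0.4444) / (7) = -1.0771
Iteration 3:
  x = (-6 - (2)·0.6349 - (-2)·-1.0771) / (-7) = 1.3463
  y = (4 - (4)·1.1791 - (-4)·-1.0771) / (-9) = 0.5583
  z = (-5 - (4)·1.1791 - (2)·0.6349) / (7) = -1.5695

(1.3463, 0.5583, -1.5695)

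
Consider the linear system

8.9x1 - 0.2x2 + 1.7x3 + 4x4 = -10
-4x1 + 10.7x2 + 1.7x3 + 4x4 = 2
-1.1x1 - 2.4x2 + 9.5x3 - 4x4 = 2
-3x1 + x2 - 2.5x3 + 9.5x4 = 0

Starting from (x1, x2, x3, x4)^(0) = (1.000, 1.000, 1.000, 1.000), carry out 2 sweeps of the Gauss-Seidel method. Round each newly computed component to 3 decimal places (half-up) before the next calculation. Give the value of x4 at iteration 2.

-0.333

Iteration 1:
  x1 = (-10 - (-0.2)·1.000 - (1.7)·1.000 - (4)·1.000) / (8.9) = -1.742
  x2 = (2 - (-4)·-1.742 - (1.7)·1.000 - (4)·1.000) / (10.7) = -0.997
  x3 = (2 - (-1.1)·-1.742 - (-2.4)·-0.997 - (-4)·1.000) / (9.5) = 0.178
  x4 = (0 - (-3)·-1.742 - (1)·-0.997 - (-2.5)·0.178) / (9.5) = -0.398
Iteration 2:
  x1 = (-10 - (-0.2)·-0.997 - (1.7)·0.178 - (4)·-0.398) / (8.9) = -1.001
  x2 = (2 - (-4)·-1.001 - (1.7)·0.178 - (4)·-0.398) / (10.7) = -0.067
  x3 = (2 - (-1.1)·-1.001 - (-2.4)·-0.067 - (-4)·-0.398) / (9.5) = -0.090
  x4 = (0 - (-3)·-1.001 - (1)·-0.067 - (-2.5)·-0.090) / (9.5) = -0.333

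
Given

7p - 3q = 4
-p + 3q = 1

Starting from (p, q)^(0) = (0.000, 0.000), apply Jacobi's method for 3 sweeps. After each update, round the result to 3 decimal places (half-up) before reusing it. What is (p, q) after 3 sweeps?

(0.796, 0.571)

Iteration 1:
  p = (4 - (-3)·0.000) / (7) = 0.571
  q = (1 - (-1)·0.000) / (3) = 0.333
Iteration 2:
  p = (4 - (-3)·0.333) / (7) = 0.714
  q = (1 - (-1)·0.571) / (3) = 0.524
Iteration 3:
  p = (4 - (-3)·0.524) / (7) = 0.796
  q = (1 - (-1)·0.714) / (3) = 0.571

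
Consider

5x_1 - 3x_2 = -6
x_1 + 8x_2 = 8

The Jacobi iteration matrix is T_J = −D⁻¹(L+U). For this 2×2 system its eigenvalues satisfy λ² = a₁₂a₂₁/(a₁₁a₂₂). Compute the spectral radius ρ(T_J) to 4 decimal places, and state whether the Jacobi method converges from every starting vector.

0.2739

a₁₂a₂₁/(a₁₁a₂₂) = (-3)·(1) / ((5)·(8)) = -0.075000
ρ = √|-0.075000| = √0.075000 = 0.2739
ρ < 1, so Jacobi converges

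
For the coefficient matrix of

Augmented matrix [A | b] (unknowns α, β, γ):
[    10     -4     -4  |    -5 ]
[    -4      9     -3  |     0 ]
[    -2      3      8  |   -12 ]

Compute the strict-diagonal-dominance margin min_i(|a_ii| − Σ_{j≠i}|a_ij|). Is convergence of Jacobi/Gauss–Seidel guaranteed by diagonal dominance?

row 1: |10| − (4+4) = 2
row 2: |9| − (4+3) = 2
row 3: |8| − (2+3) = 3
minimum over rows = 2 → strictly diagonally dominant (convergence guaranteed)

2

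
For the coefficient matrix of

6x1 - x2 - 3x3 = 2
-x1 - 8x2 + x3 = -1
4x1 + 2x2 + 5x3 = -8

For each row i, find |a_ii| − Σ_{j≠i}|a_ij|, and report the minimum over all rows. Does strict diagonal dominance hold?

-1

row 1: |6| − (1+3) = 2
row 2: |-8| − (1+1) = 6
row 3: |5| − (4+2) = -1
minimum over rows = -1 → not strictly diagonally dominant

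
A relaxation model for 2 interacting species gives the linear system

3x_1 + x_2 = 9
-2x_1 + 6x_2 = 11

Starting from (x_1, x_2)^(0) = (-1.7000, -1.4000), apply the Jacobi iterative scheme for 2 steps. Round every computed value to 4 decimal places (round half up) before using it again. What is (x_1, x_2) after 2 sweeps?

Iteration 1:
  x_1 = (9 - (1)·-1.4000) / (3) = 3.4667
  x_2 = (11 - (-2)·-1.7000) / (6) = 1.2667
Iteration 2:
  x_1 = (9 - (1)·1.2667) / (3) = 2.5778
  x_2 = (11 - (-2)·3.4667) / (6) = 2.9889

(2.5778, 2.9889)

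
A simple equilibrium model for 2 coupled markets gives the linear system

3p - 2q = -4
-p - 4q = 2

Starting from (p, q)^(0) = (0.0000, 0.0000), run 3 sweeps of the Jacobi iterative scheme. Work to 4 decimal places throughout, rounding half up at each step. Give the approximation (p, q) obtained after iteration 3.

(-1.4445, -0.0833)

Iteration 1:
  p = (-4 - (-2)·0.0000) / (3) = -1.3333
  q = (2 - (-1)·0.0000) / (-4) = -0.5000
Iteration 2:
  p = (-4 - (-2)·-0.5000) / (3) = -1.6667
  q = (2 - (-1)·-1.3333) / (-4) = -0.1667
Iteration 3:
  p = (-4 - (-2)·-0.1667) / (3) = -1.4445
  q = (2 - (-1)·-1.6667) / (-4) = -0.0833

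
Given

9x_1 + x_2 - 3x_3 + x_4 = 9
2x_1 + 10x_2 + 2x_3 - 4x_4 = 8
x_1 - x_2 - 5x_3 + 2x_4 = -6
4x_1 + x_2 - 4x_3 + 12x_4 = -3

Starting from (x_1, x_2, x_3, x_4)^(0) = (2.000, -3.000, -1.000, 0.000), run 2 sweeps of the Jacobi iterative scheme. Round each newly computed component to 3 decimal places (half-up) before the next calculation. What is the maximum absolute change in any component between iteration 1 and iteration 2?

1.320

Iteration 1:
  x_1 = (9 - (1)·-3.000 - (-3)·-1.000 - (1)·0.000) / (9) = 1.000
  x_2 = (8 - (2)·2.000 - (2)·-1.000 - (-4)·0.000) / (10) = 0.600
  x_3 = (-6 - (1)·2.000 - (-1)·-3.000 - (2)·0.000) / (-5) = 2.200
  x_4 = (-3 - (4)·2.000 - (1)·-3.000 - (-4)·-1.000) / (12) = -1.000
Iteration 2:
  x_1 = (9 - (1)·0.600 - (-3)·2.200 - (1)·-1.000) / (9) = 1.778
  x_2 = (8 - (2)·1.000 - (2)·2.200 - (-4)·-1.000) / (10) = -0.240
  x_3 = (-6 - (1)·1.000 - (-1)·0.600 - (2)·-1.000) / (-5) = 0.880
  x_4 = (-3 - (4)·1.000 - (1)·0.600 - (-4)·2.200) / (12) = 0.100
Change: (0.778, -0.840, -1.320, 1.100) → max |·| = 1.320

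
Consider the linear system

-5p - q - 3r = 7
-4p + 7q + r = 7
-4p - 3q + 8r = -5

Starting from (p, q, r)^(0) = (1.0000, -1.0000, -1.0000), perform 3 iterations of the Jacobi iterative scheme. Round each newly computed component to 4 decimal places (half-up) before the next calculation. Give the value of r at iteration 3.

-1.0732

Iteration 1:
  p = (7 - (-1)·-1.0000 - (-3)·-1.0000) / (-5) = -0.6000
  q = (7 - (-4)·1.0000 - (1)·-1.0000) / (7) = 1.7143
  r = (-5 - (-4)·1.0000 - (-3)·-1.0000) / (8) = -0.5000
Iteration 2:
  p = (7 - (-1)·1.7143 - (-3)·-0.5000) / (-5) = -1.4429
  q = (7 - (-4)·-0.6000 - (1)·-0.5000) / (7) = 0.7286
  r = (-5 - (-4)·-0.6000 - (-3)·1.7143) / (8) = -0.2821
Iteration 3:
  p = (7 - (-1)·0.7286 - (-3)·-0.2821) / (-5) = -1.3765
  q = (7 - (-4)·-1.4429 - (1)·-0.2821) / (7) = 0.2158
  r = (-5 - (-4)·-1.4429 - (-3)·0.7286) / (8) = -1.0732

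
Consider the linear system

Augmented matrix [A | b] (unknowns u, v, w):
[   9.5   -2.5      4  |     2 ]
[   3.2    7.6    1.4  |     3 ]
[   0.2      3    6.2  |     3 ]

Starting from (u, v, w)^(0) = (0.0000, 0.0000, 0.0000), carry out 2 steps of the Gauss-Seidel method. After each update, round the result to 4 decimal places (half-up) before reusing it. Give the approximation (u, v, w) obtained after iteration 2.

(0.1526, 0.2699, 0.3484)

Iteration 1:
  u = (2 - (-2.5)·0.0000 - (4)·0.0000) / (9.5) = 0.2105
  v = (3 - (3.2)·0.2105 - (1.4)·0.0000) / (7.6) = 0.3061
  w = (3 - (0.2)·0.2105 - (3)·0.3061) / (6.2) = 0.3290
Iteration 2:
  u = (2 - (-2.5)·0.3061 - (4)·0.3290) / (9.5) = 0.1526
  v = (3 - (3.2)·0.1526 - (1.4)·0.3290) / (7.6) = 0.2699
  w = (3 - (0.2)·0.1526 - (3)·0.2699) / (6.2) = 0.3484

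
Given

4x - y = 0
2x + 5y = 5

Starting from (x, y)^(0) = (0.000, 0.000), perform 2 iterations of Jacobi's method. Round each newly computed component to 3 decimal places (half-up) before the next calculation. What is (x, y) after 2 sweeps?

Iteration 1:
  x = (0 - (-1)·0.000) / (4) = 0.000
  y = (5 - (2)·0.000) / (5) = 1.000
Iteration 2:
  x = (0 - (-1)·1.000) / (4) = 0.250
  y = (5 - (2)·0.000) / (5) = 1.000

(0.250, 1.000)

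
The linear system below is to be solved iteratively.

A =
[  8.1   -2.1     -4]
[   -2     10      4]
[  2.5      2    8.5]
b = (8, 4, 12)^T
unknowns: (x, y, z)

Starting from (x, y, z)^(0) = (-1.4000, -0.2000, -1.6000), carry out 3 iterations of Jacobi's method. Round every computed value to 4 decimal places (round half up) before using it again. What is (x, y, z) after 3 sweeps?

(1.4926, 0.3456, 0.8667)

Iteration 1:
  x = (8 - (-2.1)·-0.2000 - (-4)·-1.6000) / (8.1) = 0.1457
  y = (4 - (-2)·-1.4000 - (4)·-1.6000) / (10) = 0.7600
  z = (12 - (2.5)·-1.4000 - (2)·-0.2000) / (8.5) = 1.8706
Iteration 2:
  x = (8 - (-2.1)·0.7600 - (-4)·1.8706) / (8.1) = 2.1084
  y = (4 - (-2)·0.1457 - (4)·1.8706) / (10) = -0.3191
  z = (12 - (2.5)·0.1457 - (2)·0.7600) / (8.5) = 1.1901
Iteration 3:
  x = (8 - (-2.1)·-0.3191 - (-4)·1.1901) / (8.1) = 1.4926
  y = (4 - (-2)·2.1084 - (4)·1.1901) / (10) = 0.3456
  z = (12 - (2.5)·2.1084 - (2)·-0.3191) / (8.5) = 0.8667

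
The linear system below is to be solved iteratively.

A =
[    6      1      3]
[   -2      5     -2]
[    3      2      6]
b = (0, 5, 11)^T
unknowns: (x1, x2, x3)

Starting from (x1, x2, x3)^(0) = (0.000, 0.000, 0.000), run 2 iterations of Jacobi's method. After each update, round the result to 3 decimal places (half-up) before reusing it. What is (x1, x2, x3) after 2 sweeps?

Iteration 1:
  x1 = (0 - (1)·0.000 - (3)·0.000) / (6) = 0.000
  x2 = (5 - (-2)·0.000 - (-2)·0.000) / (5) = 1.000
  x3 = (11 - (3)·0.000 - (2)·0.000) / (6) = 1.833
Iteration 2:
  x1 = (0 - (1)·1.000 - (3)·1.833) / (6) = -1.083
  x2 = (5 - (-2)·0.000 - (-2)·1.833) / (5) = 1.733
  x3 = (11 - (3)·0.000 - (2)·1.000) / (6) = 1.500

(-1.083, 1.733, 1.500)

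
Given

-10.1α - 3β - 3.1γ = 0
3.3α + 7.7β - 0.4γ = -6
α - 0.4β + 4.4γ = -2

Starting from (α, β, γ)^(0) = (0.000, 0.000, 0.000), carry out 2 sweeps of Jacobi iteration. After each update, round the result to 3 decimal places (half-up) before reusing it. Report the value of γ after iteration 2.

Iteration 1:
  α = (0 - (-3)·0.000 - (-3.1)·0.000) / (-10.1) = 0.000
  β = (-6 - (3.3)·0.000 - (-0.4)·0.000) / (7.7) = -0.779
  γ = (-2 - (1)·0.000 - (-0.4)·0.000) / (4.4) = -0.455
Iteration 2:
  α = (0 - (-3)·-0.779 - (-3.1)·-0.455) / (-10.1) = 0.371
  β = (-6 - (3.3)·0.000 - (-0.4)·-0.455) / (7.7) = -0.803
  γ = (-2 - (1)·0.000 - (-0.4)·-0.779) / (4.4) = -0.525

-0.525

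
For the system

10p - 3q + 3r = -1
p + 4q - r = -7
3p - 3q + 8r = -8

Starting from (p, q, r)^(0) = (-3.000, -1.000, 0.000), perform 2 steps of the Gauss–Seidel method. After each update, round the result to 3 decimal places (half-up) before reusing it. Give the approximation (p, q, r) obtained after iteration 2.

(-0.154, -2.079, -1.722)

Iteration 1:
  p = (-1 - (-3)·-1.000 - (3)·0.000) / (10) = -0.400
  q = (-7 - (1)·-0.400 - (-1)·0.000) / (4) = -1.650
  r = (-8 - (3)·-0.400 - (-3)·-1.650) / (8) = -1.469
Iteration 2:
  p = (-1 - (-3)·-1.650 - (3)·-1.469) / (10) = -0.154
  q = (-7 - (1)·-0.154 - (-1)·-1.469) / (4) = -2.079
  r = (-8 - (3)·-0.154 - (-3)·-2.079) / (8) = -1.722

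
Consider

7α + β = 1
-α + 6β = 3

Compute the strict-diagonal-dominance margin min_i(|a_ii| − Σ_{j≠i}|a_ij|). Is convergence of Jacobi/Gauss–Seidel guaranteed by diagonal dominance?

row 1: |7| − (1) = 6
row 2: |6| − (1) = 5
minimum over rows = 5 → strictly diagonally dominant (convergence guaranteed)

5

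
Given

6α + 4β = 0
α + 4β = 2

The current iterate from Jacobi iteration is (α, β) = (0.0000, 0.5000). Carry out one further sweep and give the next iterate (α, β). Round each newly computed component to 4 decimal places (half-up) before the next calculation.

(-0.3333, 0.5000)

One sweep:
  α = (0 - (4)·0.5000) / (6) = -0.3333
  β = (2 - (1)·0.0000) / (4) = 0.5000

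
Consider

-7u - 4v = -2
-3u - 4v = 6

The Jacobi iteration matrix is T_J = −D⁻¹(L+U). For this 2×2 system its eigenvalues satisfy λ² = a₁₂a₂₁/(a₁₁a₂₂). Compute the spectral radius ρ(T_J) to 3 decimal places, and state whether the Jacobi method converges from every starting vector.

a₁₂a₂₁/(a₁₁a₂₂) = (-4)·(-3) / ((-7)·(-4)) = 0.428571
ρ = √|0.428571| = √0.428571 = 0.655
ρ < 1, so Jacobi converges

0.655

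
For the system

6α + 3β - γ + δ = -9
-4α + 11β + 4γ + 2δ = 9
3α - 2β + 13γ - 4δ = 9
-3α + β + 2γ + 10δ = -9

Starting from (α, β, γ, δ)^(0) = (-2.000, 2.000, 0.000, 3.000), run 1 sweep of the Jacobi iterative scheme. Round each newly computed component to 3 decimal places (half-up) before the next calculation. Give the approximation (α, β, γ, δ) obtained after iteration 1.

Iteration 1:
  α = (-9 - (3)·2.000 - (-1)·0.000 - (1)·3.000) / (6) = -3.000
  β = (9 - (-4)·-2.000 - (4)·0.000 - (2)·3.000) / (11) = -0.455
  γ = (9 - (3)·-2.000 - (-2)·2.000 - (-4)·3.000) / (13) = 2.385
  δ = (-9 - (-3)·-2.000 - (1)·2.000 - (2)·0.000) / (10) = -1.700

(-3.000, -0.455, 2.385, -1.700)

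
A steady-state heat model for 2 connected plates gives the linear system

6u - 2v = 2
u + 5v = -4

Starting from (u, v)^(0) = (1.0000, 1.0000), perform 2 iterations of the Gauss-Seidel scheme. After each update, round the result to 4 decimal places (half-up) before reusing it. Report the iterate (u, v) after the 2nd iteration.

Iteration 1:
  u = (2 - (-2)·1.0000) / (6) = 0.6667
  v = (-4 - (1)·0.6667) / (5) = -0.9333
Iteration 2:
  u = (2 - (-2)·-0.9333) / (6) = 0.0222
  v = (-4 - (1)·0.0222) / (5) = -0.8044

(0.0222, -0.8044)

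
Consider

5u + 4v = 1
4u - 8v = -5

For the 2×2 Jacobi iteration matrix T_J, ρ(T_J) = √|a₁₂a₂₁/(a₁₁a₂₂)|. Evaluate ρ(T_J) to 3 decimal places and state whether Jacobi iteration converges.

a₁₂a₂₁/(a₁₁a₂₂) = (4)·(4) / ((5)·(-8)) = -0.400000
ρ = √|-0.400000| = √0.400000 = 0.632
ρ < 1, so Jacobi converges

0.632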